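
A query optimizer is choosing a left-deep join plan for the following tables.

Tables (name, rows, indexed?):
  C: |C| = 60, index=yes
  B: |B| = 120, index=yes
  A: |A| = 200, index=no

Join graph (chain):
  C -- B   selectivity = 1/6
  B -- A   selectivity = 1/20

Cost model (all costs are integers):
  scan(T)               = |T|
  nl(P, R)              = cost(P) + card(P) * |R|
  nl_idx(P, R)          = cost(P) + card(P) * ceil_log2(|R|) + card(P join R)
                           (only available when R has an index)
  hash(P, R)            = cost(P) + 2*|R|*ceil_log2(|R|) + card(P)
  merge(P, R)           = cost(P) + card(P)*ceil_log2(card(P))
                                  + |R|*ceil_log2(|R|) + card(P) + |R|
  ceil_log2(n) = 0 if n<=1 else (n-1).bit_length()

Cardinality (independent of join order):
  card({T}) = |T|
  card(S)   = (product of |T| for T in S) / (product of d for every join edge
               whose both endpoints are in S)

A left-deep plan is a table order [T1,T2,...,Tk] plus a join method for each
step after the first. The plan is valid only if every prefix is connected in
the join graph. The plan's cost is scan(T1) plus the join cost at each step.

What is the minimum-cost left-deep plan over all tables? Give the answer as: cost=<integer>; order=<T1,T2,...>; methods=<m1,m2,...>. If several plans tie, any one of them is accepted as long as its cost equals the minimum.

Selinger DP (subsets sized 1..n):
  {C}: scan cost=60, card=60
  {B}: scan cost=120, card=120
  {A}: scan cost=200, card=200
  {BC}: card=1200; try (C,hash)→960, (B,merge)→1440, (C,merge)→1500, (B,nl_idx)→1680, (B,hash)→1800, (C,nl_idx)→2040 …(+2); best=960 via (C,hash)
  {AB}: card=1200; try (B,hash)→2080, (B,nl_idx)→2800, (A,merge)→2880, (B,merge)→2960, (A,hash)→3440, (A,nl)→24120 …(+1); best=2080 via (B,hash)
  {ABC}: card=12000; try (C,hash)→4000, (A,hash)→5360, (C,merge)→16900, (A,merge)→17160, (C,nl_idx)→21280, (C,nl)→74080 …(+1); best=4000 via (C,hash)

cost=4000; order=A,B,C; methods=hash,hash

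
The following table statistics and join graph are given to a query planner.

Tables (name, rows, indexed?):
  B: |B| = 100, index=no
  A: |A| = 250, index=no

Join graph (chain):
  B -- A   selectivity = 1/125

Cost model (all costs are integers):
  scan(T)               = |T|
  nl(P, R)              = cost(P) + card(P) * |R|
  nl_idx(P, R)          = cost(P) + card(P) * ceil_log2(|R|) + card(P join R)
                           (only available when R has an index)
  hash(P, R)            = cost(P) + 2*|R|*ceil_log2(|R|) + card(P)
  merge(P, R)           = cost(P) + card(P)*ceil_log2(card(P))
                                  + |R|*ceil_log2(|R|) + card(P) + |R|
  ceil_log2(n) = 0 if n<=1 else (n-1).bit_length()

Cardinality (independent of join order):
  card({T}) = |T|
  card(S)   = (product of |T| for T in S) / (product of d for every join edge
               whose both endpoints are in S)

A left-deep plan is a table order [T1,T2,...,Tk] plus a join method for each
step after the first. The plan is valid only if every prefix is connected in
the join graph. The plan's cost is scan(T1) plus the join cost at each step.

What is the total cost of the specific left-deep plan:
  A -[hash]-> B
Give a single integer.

1900

step 1: scan A: cost=250, card=250
step 2: join B via hash
    card(P join B) = 250*100/(125) = 200
    cost = 250 + 2*100*7 + 250 = 1900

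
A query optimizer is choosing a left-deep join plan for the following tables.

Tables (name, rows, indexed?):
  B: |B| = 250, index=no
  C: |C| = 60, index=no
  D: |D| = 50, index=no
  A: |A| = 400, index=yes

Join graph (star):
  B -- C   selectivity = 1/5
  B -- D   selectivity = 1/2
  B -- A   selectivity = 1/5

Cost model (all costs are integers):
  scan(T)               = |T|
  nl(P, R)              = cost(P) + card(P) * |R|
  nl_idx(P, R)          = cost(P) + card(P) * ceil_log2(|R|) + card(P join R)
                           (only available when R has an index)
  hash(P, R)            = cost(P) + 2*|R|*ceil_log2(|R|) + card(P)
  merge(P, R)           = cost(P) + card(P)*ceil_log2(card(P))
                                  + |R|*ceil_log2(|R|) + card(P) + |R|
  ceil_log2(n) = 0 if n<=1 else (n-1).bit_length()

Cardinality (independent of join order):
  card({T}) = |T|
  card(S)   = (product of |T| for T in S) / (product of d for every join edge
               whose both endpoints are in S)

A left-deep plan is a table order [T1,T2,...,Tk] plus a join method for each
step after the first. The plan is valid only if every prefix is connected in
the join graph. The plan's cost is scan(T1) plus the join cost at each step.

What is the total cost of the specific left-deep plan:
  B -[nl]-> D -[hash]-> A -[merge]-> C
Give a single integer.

10026620

step 1: scan B: cost=250, card=250
step 2: join D via nl
    card(P join D) = 250*50/(2) = 6250
    cost = 250 + 250*50 = 12750
step 3: join A via hash
    card(P join A) = 6250*400/(5) = 500000
    cost = 12750 + 2*400*9 + 6250 = 26200
step 4: join C via merge
    card(P join C) = 500000*60/(5) = 6000000
    cost = 26200 + 500000*19 + 60*6 + 500000 + 60 = 10026620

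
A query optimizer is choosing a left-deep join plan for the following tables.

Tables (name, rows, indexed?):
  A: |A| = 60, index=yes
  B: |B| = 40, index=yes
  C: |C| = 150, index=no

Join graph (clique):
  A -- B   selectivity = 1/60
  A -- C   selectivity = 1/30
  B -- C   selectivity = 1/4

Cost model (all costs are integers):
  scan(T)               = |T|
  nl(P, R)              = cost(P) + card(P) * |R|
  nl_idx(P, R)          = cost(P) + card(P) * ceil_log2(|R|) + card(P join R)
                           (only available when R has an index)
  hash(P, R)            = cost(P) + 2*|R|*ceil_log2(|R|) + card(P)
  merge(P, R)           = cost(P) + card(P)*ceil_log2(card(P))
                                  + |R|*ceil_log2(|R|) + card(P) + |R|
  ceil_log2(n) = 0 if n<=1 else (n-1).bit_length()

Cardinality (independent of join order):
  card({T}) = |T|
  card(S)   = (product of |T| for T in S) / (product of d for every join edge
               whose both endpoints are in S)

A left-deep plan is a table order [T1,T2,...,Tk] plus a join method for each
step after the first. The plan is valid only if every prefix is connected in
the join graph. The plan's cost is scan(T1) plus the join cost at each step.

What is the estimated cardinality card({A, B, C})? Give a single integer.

50

Tables in S: A(60), B(40), C(150)
Edges inside S: A-B(d=60), A-C(d=30), B-C(d=4)
numerator = 60 * 40 * 150 = 360000
denominator = 60 * 30 * 4 = 7200
card(S) = 360000 / 7200 = 50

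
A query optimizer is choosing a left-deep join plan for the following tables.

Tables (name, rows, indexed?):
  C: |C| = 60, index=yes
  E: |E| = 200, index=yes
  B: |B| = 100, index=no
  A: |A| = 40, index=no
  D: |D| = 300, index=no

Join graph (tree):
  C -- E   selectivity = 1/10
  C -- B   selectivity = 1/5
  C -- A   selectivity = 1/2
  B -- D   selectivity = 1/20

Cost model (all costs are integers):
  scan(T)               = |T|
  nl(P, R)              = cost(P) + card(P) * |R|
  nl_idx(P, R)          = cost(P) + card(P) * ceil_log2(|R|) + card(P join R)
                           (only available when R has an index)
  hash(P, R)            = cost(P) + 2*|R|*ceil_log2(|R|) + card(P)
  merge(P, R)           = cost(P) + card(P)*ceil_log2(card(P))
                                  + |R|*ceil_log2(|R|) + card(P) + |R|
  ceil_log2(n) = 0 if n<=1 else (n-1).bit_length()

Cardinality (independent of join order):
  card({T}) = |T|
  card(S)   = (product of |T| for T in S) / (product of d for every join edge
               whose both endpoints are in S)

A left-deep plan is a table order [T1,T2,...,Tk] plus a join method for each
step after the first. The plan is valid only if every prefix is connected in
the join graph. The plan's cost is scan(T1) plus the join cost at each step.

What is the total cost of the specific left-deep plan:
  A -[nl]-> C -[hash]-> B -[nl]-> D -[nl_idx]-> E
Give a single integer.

step 1: scan A: cost=40, card=40
step 2: join C via nl
    card(P join C) = 40*60/(2) = 1200
    cost = 40 + 40*60 = 2440
step 3: join B via hash
    card(P join B) = 1200*100/(5) = 24000
    cost = 2440 + 2*100*7 + 1200 = 5040
step 4: join D via nl
    card(P join D) = 24000*300/(20) = 360000
    cost = 5040 + 24000*300 = 7205040
step 5: join E via nl_idx
    card(P join E) = 360000*200/(10) = 7200000
    cost = 7205040 + 360000*8 + 7200000 = 17285040

17285040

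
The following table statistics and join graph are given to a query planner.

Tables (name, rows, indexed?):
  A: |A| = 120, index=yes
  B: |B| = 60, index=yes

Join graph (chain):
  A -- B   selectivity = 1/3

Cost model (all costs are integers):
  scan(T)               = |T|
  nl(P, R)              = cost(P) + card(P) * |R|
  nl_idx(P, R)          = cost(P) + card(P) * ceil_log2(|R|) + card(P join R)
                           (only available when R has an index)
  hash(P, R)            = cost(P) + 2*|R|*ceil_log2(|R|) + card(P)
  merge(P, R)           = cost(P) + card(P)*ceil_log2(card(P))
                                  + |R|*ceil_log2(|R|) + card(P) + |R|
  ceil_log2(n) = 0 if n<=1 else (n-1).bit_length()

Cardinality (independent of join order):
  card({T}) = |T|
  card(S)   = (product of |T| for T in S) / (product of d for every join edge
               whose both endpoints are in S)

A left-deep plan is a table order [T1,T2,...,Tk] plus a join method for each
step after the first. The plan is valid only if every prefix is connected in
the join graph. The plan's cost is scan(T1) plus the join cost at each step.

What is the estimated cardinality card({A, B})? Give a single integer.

2400

Tables in S: A(120), B(60)
Edges inside S: A-B(d=3)
numerator = 120 * 60 = 7200
denominator = 3 = 3
card(S) = 7200 / 3 = 2400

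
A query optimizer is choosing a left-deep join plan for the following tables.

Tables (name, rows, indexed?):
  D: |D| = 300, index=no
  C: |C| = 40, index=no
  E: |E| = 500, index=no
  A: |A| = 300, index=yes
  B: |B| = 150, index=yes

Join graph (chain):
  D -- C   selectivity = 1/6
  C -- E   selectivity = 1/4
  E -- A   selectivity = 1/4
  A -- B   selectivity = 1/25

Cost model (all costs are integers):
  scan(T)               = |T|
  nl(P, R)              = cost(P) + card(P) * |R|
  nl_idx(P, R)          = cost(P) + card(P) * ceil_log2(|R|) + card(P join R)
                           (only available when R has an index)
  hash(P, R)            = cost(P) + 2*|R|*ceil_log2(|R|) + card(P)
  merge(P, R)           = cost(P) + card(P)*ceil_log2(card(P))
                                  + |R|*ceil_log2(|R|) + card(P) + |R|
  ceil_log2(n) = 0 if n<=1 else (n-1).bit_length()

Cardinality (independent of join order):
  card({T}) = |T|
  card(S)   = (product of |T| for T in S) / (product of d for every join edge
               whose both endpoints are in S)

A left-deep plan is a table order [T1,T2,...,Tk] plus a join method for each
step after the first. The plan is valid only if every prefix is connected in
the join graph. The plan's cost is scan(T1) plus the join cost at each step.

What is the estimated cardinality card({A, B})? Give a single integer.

Tables in S: A(300), B(150)
Edges inside S: A-B(d=25)
numerator = 300 * 150 = 45000
denominator = 25 = 25
card(S) = 45000 / 25 = 1800

1800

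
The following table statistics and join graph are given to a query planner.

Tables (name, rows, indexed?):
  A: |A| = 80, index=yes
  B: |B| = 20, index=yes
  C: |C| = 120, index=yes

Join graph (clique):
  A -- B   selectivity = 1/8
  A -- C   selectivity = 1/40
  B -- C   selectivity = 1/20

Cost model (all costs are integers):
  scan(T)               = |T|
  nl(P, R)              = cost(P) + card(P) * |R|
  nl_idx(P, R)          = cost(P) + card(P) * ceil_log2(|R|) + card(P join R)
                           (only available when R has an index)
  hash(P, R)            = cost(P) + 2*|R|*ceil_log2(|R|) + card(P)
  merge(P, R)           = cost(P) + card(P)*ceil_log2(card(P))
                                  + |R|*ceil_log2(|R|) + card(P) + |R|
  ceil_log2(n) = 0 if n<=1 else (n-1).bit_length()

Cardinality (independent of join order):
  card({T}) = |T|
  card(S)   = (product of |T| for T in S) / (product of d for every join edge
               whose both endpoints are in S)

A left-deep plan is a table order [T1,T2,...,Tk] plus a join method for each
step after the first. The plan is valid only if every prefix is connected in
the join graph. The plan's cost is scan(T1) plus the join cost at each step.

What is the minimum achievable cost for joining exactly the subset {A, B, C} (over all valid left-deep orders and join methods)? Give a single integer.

Selinger DP over subsets of {A,B,C}:
  {A}: scan cost=80, card=80
  {B}: scan cost=20, card=20
  {C}: scan cost=120, card=120
  {AB}: card=200; try (B,hash)→360, (A,nl_idx)→360, (B,nl_idx)→680, (A,merge)→780, (B,merge)→840, (A,hash)→1160 …(+2); best=360 via (B,hash)
  {AC}: card=240; try (C,nl_idx)→880, (A,nl_idx)→1200, (A,hash)→1360, (C,merge)→1680, (A,merge)→1720, (C,hash)→1840 …(+2); best=880 via (C,nl_idx)
  {BC}: card=120; try (C,nl_idx)→280, (B,hash)→440, (B,nl_idx)→840, (C,merge)→1100, (B,merge)→1200, (C,hash)→1720 …(+2); best=280 via (C,nl_idx)
  {ABC}: card=30; try (A,nl_idx)→1150, (B,hash)→1320, (A,hash)→1520, (C,nl_idx)→1790, (A,merge)→1880, (B,nl_idx)→2110 …(+6); best=1150 via (A,nl_idx)

1150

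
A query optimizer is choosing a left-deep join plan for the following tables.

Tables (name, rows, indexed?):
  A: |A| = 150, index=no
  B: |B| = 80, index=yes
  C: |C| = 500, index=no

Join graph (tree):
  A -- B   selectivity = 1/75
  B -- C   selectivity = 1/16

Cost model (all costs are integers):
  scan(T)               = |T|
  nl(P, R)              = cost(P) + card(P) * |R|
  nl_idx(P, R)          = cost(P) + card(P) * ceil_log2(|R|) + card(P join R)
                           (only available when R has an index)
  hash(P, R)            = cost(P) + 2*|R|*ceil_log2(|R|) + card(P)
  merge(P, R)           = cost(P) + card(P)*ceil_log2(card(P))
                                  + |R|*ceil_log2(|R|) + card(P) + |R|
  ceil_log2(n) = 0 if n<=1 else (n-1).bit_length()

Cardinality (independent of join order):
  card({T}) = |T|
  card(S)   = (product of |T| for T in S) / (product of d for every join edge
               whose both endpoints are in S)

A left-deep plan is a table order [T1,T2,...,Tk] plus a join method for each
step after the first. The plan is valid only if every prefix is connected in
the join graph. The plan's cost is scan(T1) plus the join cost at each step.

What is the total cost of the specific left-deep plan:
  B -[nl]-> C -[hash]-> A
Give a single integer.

step 1: scan B: cost=80, card=80
step 2: join C via nl
    card(P join C) = 80*500/(16) = 2500
    cost = 80 + 80*500 = 40080
step 3: join A via hash
    card(P join A) = 2500*150/(75) = 5000
    cost = 40080 + 2*150*8 + 2500 = 44980

44980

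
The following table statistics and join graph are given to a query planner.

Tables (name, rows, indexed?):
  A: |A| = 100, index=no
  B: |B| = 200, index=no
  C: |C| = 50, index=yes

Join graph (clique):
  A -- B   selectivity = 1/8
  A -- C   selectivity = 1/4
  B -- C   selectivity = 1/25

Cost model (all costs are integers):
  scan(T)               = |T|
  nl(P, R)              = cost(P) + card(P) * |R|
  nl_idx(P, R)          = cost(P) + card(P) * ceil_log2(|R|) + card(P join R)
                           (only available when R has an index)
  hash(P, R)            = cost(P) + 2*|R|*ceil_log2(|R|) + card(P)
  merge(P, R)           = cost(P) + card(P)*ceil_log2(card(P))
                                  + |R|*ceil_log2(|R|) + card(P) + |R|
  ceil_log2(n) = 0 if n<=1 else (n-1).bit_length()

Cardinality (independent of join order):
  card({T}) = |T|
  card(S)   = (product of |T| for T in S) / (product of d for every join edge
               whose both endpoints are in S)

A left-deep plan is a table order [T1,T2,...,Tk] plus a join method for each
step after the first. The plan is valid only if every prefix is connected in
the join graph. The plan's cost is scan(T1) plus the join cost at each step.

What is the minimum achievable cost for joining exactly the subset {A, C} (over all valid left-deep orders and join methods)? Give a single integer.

Selinger DP over subsets of {A,C}:
  {A}: scan cost=100, card=100
  {C}: scan cost=50, card=50
  {AC}: card=1250; try (C,hash)→800, (A,merge)→1200, (C,merge)→1250, (A,hash)→1500, (C,nl_idx)→1950, (A,nl)→5050 …(+1); best=800 via (C,hash)

800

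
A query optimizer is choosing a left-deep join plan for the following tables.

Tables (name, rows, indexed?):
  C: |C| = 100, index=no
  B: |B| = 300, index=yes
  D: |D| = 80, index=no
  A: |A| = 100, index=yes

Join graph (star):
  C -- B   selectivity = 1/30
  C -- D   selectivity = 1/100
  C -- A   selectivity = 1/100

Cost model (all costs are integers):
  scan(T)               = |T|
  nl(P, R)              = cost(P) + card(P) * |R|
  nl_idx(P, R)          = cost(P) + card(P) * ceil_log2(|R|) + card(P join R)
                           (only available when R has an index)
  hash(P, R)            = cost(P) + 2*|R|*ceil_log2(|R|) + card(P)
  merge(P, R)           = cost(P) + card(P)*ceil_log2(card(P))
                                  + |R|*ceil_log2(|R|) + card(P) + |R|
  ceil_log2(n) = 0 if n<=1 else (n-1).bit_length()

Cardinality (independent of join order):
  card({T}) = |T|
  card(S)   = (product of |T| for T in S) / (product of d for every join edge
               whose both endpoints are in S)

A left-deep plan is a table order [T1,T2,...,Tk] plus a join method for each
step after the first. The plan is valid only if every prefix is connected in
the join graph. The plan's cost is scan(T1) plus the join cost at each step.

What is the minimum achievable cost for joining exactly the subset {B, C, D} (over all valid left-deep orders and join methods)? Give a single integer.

2840

Selinger DP over subsets of {B,C,D}:
  {C}: scan cost=100, card=100
  {B}: scan cost=300, card=300
  {D}: scan cost=80, card=80
  {BC}: card=1000; try (C,hash)→2000, (B,nl_idx)→2000, (B,merge)→3900, (C,merge)→4100, (B,hash)→5600, (B,nl)→30100 …(+1); best=2000 via (C,hash)
  {CD}: card=80; try (D,hash)→1320, (C,merge)→1520, (D,merge)→1540, (C,hash)→1560, (C,nl)→8080, (D,nl)→8100; best=1320 via (D,hash)
  {BCD}: card=800; try (B,nl_idx)→2840, (D,hash)→4120, (B,merge)→4960, (B,hash)→6800, (D,merge)→13640, (B,nl)→25320 …(+1); best=2840 via (B,nl_idx)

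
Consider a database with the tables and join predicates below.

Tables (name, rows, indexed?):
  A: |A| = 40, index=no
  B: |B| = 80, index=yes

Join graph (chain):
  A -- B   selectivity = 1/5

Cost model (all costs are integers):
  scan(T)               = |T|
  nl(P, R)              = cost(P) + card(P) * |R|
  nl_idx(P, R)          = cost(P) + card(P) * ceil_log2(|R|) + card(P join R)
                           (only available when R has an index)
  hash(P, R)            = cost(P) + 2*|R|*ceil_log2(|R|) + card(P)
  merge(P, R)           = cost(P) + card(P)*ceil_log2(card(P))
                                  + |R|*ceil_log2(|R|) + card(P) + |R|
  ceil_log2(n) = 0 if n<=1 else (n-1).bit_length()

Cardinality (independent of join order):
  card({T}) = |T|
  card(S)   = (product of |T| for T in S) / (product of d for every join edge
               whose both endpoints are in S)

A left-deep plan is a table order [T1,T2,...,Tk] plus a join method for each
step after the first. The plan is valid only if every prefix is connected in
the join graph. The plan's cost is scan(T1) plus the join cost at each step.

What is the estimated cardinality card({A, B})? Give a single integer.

640

Tables in S: A(40), B(80)
Edges inside S: A-B(d=5)
numerator = 40 * 80 = 3200
denominator = 5 = 5
card(S) = 3200 / 5 = 640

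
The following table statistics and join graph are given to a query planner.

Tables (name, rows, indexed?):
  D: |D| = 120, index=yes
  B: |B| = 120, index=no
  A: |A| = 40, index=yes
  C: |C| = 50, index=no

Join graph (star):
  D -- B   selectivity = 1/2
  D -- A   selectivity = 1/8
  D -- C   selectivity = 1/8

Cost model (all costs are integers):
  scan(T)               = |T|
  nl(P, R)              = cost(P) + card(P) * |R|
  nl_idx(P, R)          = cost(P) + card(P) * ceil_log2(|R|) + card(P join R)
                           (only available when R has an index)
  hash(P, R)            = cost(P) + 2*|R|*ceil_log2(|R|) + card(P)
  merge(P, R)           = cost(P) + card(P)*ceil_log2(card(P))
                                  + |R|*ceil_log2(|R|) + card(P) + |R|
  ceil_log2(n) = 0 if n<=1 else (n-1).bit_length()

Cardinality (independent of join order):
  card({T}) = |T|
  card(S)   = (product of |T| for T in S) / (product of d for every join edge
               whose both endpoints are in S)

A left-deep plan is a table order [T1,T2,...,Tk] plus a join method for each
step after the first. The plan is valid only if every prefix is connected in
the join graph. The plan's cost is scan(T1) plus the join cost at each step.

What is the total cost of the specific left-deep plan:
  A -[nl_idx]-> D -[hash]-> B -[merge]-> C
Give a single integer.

615550

step 1: scan A: cost=40, card=40
step 2: join D via nl_idx
    card(P join D) = 40*120/(8) = 600
    cost = 40 + 40*7 + 600 = 920
step 3: join B via hash
    card(P join B) = 600*120/(2) = 36000
    cost = 920 + 2*120*7 + 600 = 3200
step 4: join C via merge
    card(P join C) = 36000*50/(8) = 225000
    cost = 3200 + 36000*16 + 50*6 + 36000 + 50 = 615550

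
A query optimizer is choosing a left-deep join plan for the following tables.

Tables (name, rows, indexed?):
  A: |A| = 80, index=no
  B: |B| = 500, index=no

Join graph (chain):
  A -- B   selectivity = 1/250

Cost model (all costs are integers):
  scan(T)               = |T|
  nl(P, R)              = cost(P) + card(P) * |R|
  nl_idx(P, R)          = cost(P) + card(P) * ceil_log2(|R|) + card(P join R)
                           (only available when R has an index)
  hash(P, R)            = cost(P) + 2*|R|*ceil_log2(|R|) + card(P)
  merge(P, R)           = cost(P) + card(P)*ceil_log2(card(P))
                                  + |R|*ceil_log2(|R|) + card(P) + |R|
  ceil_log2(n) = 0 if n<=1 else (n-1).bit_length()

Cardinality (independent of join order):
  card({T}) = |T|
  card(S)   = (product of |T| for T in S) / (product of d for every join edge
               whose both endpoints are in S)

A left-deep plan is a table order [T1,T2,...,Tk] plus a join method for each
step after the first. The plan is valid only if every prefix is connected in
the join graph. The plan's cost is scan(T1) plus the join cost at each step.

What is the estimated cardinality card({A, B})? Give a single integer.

160

Tables in S: A(80), B(500)
Edges inside S: A-B(d=250)
numerator = 80 * 500 = 40000
denominator = 250 = 250
card(S) = 40000 / 250 = 160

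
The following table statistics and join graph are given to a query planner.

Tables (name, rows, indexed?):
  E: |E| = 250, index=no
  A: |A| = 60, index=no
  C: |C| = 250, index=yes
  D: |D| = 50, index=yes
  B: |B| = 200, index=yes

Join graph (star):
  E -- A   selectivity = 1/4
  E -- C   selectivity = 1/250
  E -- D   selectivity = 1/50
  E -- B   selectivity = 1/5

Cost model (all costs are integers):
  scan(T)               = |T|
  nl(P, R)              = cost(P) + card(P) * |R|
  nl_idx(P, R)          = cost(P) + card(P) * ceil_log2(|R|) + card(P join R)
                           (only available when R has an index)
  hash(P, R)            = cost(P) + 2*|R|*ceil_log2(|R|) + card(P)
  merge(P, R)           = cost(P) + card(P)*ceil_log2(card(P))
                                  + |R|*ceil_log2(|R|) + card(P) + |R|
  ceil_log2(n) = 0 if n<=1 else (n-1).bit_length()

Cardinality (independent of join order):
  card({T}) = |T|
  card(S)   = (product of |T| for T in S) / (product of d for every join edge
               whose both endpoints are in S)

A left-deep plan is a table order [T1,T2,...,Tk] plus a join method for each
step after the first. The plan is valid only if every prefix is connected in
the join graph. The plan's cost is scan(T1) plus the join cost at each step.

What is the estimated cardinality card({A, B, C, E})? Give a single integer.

Tables in S: A(60), B(200), C(250), E(250)
Edges inside S: E-A(d=4), E-C(d=250), E-B(d=5)
numerator = 60 * 200 * 250 * 250 = 750000000
denominator = 4 * 250 * 5 = 5000
card(S) = 750000000 / 5000 = 150000

150000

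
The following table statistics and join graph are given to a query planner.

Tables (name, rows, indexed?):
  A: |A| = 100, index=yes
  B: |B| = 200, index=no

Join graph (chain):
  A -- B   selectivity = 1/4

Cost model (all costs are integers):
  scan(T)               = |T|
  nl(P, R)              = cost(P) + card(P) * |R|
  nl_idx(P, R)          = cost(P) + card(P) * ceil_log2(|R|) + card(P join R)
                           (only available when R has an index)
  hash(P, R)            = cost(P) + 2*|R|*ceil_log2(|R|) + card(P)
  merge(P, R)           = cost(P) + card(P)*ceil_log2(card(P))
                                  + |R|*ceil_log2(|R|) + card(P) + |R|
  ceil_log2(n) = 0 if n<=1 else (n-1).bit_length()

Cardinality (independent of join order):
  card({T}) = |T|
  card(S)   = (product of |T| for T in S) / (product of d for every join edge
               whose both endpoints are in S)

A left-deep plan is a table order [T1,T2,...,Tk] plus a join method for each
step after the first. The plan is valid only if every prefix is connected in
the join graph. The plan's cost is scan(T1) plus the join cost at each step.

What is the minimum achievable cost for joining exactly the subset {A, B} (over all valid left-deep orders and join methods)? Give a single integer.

Selinger DP over subsets of {A,B}:
  {A}: scan cost=100, card=100
  {B}: scan cost=200, card=200
  {AB}: card=5000; try (A,hash)→1800, (B,merge)→2700, (A,merge)→2800, (B,hash)→3400, (A,nl_idx)→6600, (B,nl)→20100 …(+1); best=1800 via (A,hash)

1800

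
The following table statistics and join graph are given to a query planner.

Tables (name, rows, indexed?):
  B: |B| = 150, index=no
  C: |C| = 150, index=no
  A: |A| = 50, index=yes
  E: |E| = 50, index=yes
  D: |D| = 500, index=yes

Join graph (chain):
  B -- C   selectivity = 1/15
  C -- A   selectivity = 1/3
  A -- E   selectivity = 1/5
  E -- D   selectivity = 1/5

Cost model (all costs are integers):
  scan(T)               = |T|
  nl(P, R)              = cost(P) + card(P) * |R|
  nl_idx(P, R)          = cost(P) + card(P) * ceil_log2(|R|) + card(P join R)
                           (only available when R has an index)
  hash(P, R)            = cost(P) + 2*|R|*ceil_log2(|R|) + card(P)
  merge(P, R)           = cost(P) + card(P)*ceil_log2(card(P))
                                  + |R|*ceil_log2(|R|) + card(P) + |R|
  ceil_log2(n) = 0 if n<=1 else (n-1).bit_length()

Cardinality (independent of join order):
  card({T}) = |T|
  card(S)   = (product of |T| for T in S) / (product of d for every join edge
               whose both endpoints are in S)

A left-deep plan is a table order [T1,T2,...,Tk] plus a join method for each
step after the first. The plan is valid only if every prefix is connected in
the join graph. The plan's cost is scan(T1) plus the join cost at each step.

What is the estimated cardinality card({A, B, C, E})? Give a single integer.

250000

Tables in S: A(50), B(150), C(150), E(50)
Edges inside S: B-C(d=15), C-A(d=3), A-E(d=5)
numerator = 50 * 150 * 150 * 50 = 56250000
denominator = 15 * 3 * 5 = 225
card(S) = 56250000 / 225 = 250000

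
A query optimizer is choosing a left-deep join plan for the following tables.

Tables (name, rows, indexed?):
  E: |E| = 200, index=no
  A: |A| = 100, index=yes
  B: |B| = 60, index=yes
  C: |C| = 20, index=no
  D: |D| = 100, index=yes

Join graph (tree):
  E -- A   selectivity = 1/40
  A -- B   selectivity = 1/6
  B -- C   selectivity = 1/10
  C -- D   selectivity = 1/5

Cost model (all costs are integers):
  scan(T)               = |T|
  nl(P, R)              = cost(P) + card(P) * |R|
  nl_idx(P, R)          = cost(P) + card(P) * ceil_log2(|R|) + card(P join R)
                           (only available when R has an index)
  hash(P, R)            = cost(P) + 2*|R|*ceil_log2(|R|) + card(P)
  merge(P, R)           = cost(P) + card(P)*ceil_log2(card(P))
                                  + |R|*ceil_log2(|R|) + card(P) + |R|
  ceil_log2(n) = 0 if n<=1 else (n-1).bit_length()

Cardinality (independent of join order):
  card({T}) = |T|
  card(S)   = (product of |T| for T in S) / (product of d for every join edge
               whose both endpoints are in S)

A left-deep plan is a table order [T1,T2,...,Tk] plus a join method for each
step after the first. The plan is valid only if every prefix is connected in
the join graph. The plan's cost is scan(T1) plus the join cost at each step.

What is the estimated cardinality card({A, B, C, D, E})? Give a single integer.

200000

Tables in S: A(100), B(60), C(20), D(100), E(200)
Edges inside S: E-A(d=40), A-B(d=6), B-C(d=10), C-D(d=5)
numerator = 100 * 60 * 20 * 100 * 200 = 2400000000
denominator = 40 * 6 * 10 * 5 = 12000
card(S) = 2400000000 / 12000 = 200000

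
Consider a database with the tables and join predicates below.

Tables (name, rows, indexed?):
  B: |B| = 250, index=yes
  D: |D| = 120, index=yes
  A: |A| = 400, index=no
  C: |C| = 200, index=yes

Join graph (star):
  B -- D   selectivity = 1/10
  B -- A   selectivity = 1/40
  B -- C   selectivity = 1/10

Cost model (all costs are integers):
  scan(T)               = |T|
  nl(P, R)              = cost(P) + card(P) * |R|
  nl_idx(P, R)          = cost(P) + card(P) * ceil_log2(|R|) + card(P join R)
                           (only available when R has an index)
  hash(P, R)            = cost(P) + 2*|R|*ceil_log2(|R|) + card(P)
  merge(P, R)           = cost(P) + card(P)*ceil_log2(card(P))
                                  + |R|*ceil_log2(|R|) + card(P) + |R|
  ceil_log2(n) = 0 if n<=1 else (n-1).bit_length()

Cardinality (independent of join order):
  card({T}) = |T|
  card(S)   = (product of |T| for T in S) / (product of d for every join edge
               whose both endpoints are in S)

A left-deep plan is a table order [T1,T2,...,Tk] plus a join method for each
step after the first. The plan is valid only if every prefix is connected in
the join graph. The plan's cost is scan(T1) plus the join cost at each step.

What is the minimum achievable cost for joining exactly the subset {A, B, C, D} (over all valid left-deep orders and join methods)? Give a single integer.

Selinger DP over subsets of {A,B,C,D}:
  {B}: scan cost=250, card=250
  {D}: scan cost=120, card=120
  {A}: scan cost=400, card=400
  {C}: scan cost=200, card=200
  {BD}: card=3000; try (D,hash)→2180, (B,merge)→3330, (D,merge)→3460, (B,nl_idx)→4080, (B,hash)→4240, (D,nl_idx)→5000 …(+2); best=2180 via (D,hash)
  {AB}: card=2500; try (B,hash)→4800, (B,nl_idx)→6100, (A,merge)→6500, (B,merge)→6650, (A,hash)→7700, (A,nl)→100250 …(+1); best=4800 via (B,hash)
  {BC}: card=5000; try (C,hash)→3700, (B,merge)→4250, (C,merge)→4300, (B,hash)→4400, (B,nl_idx)→6800, (C,nl_idx)→7250 …(+2); best=3700 via (C,hash)
  {ABD}: card=30000; try (D,hash)→8980, (A,hash)→12380, (D,merge)→38260, (A,merge)→45180, (D,nl_idx)→52300, (D,nl)→304800 …(+1); best=8980 via (D,hash)
  {BCD}: card=60000; try (C,hash)→8380, (D,hash)→10380, (C,merge)→42980, (D,merge)→74660, (C,nl_idx)→86180, (D,nl_idx)→98700 …(+2); best=8380 via (C,hash)
  {ABC}: card=50000; try (C,hash)→10500, (A,hash)→15900, (C,merge)→39100, (C,nl_idx)→74800, (A,merge)→77700, (C,nl)→504800 …(+1); best=10500 via (C,hash)
  {ABCD}: card=600000; try (C,hash)→42180, (D,hash)→62180, (A,hash)→75580, (C,merge)→490780, (C,nl_idx)→848980, (D,merge)→861460 …(+5); best=42180 via (C,hash)

42180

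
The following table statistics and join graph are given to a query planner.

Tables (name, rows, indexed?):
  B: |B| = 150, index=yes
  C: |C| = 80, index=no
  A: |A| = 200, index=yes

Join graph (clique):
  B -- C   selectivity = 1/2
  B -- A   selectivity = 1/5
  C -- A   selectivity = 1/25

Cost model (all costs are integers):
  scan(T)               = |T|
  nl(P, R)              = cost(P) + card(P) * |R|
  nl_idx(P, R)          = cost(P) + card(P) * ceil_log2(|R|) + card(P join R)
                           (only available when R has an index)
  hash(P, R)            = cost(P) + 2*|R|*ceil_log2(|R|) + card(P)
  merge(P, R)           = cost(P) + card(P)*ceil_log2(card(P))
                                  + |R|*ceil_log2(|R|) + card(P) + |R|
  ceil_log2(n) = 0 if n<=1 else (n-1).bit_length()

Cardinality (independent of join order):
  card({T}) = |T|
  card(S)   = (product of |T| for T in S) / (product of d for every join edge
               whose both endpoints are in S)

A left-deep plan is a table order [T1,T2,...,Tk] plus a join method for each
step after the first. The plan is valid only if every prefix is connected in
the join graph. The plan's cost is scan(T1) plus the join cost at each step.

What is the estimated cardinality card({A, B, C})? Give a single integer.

9600

Tables in S: A(200), B(150), C(80)
Edges inside S: B-C(d=2), B-A(d=5), C-A(d=25)
numerator = 200 * 150 * 80 = 2400000
denominator = 2 * 5 * 25 = 250
card(S) = 2400000 / 250 = 9600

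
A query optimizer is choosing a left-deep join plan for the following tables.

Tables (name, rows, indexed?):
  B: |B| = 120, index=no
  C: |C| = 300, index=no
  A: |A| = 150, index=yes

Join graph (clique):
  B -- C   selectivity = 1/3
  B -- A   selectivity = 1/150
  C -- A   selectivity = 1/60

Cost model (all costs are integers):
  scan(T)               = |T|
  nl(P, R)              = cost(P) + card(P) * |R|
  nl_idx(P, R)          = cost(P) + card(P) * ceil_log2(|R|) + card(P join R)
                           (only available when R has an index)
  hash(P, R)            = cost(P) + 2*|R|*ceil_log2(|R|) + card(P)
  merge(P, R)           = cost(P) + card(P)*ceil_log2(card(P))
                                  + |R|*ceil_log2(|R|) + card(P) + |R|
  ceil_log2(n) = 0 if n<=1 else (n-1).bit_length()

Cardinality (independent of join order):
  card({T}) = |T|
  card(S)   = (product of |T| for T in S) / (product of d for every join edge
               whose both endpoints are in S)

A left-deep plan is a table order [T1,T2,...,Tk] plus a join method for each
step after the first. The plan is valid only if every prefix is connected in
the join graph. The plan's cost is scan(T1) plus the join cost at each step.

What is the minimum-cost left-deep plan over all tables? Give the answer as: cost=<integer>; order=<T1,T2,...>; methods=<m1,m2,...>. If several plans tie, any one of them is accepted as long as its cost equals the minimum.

Selinger DP (subsets sized 1..n):
  {B}: scan cost=120, card=120
  {C}: scan cost=300, card=300
  {A}: scan cost=150, card=150
  {BC}: card=12000; try (B,hash)→2280, (C,merge)→4080, (B,merge)→4260, (C,hash)→5640, (C,nl)→36120, (B,nl)→36300; best=2280 via (B,hash)
  {AB}: card=120; try (A,nl_idx)→1200, (B,hash)→1980, (A,merge)→2430, (B,merge)→2460, (A,hash)→2640, (A,nl)→18120 …(+1); best=1200 via (A,nl_idx)
  {AC}: card=750; try (A,hash)→3000, (A,nl_idx)→3450, (C,merge)→4500, (A,merge)→4650, (C,hash)→5700, (C,nl)→45150 …(+1); best=3000 via (A,hash)
  {ABC}: card=200; try (C,merge)→5160, (B,hash)→5430, (C,hash)→6720, (B,merge)→12210, (A,hash)→16680, (C,nl)→37200 …(+4); best=5160 via (C,merge)

cost=5160; order=B,A,C; methods=nl_idx,merge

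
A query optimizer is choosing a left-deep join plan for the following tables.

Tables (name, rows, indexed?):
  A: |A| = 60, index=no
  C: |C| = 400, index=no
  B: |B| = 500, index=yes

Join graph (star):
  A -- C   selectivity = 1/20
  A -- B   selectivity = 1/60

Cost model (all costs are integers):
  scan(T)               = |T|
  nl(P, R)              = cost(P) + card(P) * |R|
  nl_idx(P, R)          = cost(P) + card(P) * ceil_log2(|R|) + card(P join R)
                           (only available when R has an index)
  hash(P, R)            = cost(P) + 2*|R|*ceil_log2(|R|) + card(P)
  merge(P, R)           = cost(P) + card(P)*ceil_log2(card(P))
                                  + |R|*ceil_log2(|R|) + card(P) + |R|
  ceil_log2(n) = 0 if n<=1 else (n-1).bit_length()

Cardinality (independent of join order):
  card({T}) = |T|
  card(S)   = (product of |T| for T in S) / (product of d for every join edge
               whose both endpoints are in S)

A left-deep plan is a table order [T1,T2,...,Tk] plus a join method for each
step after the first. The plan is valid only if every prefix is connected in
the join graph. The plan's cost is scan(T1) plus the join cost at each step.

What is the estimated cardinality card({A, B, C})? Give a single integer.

10000

Tables in S: A(60), B(500), C(400)
Edges inside S: A-C(d=20), A-B(d=60)
numerator = 60 * 500 * 400 = 12000000
denominator = 20 * 60 = 1200
card(S) = 12000000 / 1200 = 10000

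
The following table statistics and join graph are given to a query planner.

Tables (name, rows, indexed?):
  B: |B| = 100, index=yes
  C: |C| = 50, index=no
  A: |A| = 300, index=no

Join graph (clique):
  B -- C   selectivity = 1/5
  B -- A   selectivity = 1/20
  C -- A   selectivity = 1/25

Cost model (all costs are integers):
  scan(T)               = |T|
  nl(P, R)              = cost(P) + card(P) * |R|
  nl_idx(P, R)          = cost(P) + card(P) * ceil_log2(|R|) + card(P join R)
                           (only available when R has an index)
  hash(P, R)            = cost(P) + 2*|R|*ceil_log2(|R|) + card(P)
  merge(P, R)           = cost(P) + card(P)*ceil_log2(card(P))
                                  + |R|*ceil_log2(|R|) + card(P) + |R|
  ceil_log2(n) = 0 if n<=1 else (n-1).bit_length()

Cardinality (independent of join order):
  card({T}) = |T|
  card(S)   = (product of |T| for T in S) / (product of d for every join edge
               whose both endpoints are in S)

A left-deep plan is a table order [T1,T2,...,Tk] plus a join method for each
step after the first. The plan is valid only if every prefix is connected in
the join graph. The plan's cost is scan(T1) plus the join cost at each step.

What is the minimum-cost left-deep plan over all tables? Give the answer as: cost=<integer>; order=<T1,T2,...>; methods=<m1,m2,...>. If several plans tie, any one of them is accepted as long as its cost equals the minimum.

Selinger DP (subsets sized 1..n):
  {B}: scan cost=100, card=100
  {C}: scan cost=50, card=50
  {A}: scan cost=300, card=300
  {BC}: card=1000; try (C,hash)→800, (B,merge)→1200, (C,merge)→1250, (B,nl_idx)→1400, (B,hash)→1500, (B,nl)→5050 …(+1); best=800 via (C,hash)
  {AB}: card=1500; try (B,hash)→2000, (B,nl_idx)→3900, (A,merge)→3900, (B,merge)→4100, (A,hash)→5600, (A,nl)→30100 …(+1); best=2000 via (B,hash)
  {AC}: card=600; try (C,hash)→1200, (A,merge)→3400, (C,merge)→3650, (A,hash)→5500, (A,nl)→15050, (C,nl)→15300; best=1200 via (C,hash)
  {ABC}: card=600; try (B,hash)→3200, (C,hash)→4100, (B,nl_idx)→6000, (A,hash)→7200, (B,merge)→8600, (A,merge)→14800 …(+4); best=3200 via (B,hash)

cost=3200; order=A,C,B; methods=hash,hash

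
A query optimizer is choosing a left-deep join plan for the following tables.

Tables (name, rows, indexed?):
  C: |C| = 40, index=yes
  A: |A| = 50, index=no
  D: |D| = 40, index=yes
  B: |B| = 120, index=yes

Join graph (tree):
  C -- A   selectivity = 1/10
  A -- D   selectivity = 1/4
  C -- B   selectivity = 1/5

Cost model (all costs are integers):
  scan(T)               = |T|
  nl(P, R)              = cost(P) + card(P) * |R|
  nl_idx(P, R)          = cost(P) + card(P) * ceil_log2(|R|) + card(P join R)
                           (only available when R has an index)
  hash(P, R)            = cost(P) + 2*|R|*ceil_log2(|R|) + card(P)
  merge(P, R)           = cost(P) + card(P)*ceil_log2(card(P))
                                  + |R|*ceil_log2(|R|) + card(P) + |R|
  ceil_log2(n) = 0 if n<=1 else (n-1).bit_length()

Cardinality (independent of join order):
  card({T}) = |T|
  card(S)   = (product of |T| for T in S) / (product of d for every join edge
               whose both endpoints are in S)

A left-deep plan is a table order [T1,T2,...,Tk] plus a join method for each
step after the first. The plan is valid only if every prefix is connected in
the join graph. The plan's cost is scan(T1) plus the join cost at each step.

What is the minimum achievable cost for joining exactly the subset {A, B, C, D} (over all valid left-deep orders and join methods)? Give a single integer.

4910

Selinger DP over subsets of {A,B,C,D}:
  {C}: scan cost=40, card=40
  {A}: scan cost=50, card=50
  {D}: scan cost=40, card=40
  {B}: scan cost=120, card=120
  {AC}: card=200; try (C,nl_idx)→550, (C,hash)→580, (A,merge)→670, (C,merge)→680, (A,hash)→680, (A,nl)→2040 …(+1); best=550 via (C,nl_idx)
  {BC}: card=960; try (C,hash)→720, (B,merge)→1280, (B,nl_idx)→1280, (C,merge)→1360, (B,hash)→1760, (C,nl_idx)→1800 …(+2); best=720 via (C,hash)
  {AD}: card=500; try (D,hash)→580, (A,merge)→670, (D,merge)→680, (A,hash)→680, (D,nl_idx)→850, (A,nl)→2040 …(+1); best=580 via (D,hash)
  {ACD}: card=2000; try (D,hash)→1230, (C,hash)→1560, (D,merge)→2630, (D,nl_idx)→3750, (C,nl_idx)→5580, (C,merge)→5860 …(+2); best=1230 via (D,hash)
  {ABC}: card=4800; try (A,hash)→2280, (B,hash)→2430, (B,merge)→3310, (B,nl_idx)→6750, (A,merge)→11630, (B,nl)→24550 …(+1); best=2280 via (A,hash)
  {ABCD}: card=48000; try (B,hash)→4910, (D,hash)→7560, (B,merge)→26190, (B,nl_idx)→63230, (D,merge)→69760, (D,nl_idx)→79080 …(+2); best=4910 via (B,hash)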